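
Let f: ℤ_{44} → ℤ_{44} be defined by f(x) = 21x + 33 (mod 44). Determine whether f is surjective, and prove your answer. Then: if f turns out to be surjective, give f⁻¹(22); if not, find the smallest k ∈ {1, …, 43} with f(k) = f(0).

Since gcd(21, 44) = 1, 21 is invertible modulo 44. Euclid's algorithm: 44 = 2·21 + 2, 21 = 10·2 + 1; back-substituting gives 1 = 21·21 − 10·44, so 21⁻¹ ≡ 21 (mod 44).
For any y ∈ ℤ_{44}, x = 21(y − 33) mod 44 satisfies f(x) = 21·21(y − 33) + 33 ≡ y (since 21·21 ≡ 1 mod 44). So every y has a preimage.
Hence f is surjective.
Since f is surjective, we compute f⁻¹(22): solve 21x + 33 ≡ 22 (mod 44), i.e. 21x ≡ 33 (mod 44).
Multiplying by 21⁻¹ = 21 gives x ≡ 21·33 = 693 = 15·44 + 33 ≡ 33 (mod 44).
Check: f(33) = 21·33 + 33 = 726 = 16·44 + 22 ≡ 22 (mod 44).

33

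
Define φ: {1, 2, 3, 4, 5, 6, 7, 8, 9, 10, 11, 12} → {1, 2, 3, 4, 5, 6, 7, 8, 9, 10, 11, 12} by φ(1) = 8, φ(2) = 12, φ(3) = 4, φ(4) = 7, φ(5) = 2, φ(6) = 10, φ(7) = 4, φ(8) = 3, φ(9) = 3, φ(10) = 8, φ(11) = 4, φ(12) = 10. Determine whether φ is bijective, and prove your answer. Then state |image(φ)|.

7

φ(3) = 4 = φ(7) with 3 ≠ 7, so φ is not injective, hence not bijective.
The image of φ is {2, 3, 4, 7, 8, 10, 12}, which has 7 elements.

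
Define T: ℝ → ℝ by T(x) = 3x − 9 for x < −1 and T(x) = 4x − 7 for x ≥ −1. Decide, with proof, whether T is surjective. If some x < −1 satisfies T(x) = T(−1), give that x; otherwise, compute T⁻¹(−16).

Both pieces are strictly increasing (slopes 3 and 4), so each is injective on its own interval.
The left piece maps (−∞, −1) onto (−∞, −12); the right piece maps [−1, ∞) onto [−11, ∞).
The union (−∞, −12) ∪ [−11, ∞) omits the interval between −12 and −11; in particular −12 has no preimage. So T is not surjective.
Because the two images are disjoint, no x < −1 has T(x) = T(−1), so we compute T⁻¹(−16): −16 lies in (−∞, −12), so solve 3x − 9 = −16: x = (−16 + 9)/3 = −7/3.

-7/3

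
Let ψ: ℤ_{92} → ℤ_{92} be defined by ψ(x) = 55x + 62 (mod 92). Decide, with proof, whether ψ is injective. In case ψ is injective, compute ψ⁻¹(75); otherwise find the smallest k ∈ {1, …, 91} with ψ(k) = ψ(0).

Recall that ψ is injective if ψ(a) = ψ(b) implies a = b.
Suppose ψ(a) = ψ(b) in ℤ_{92}. Then 55a + 62 ≡ 55b + 62 (mod 92), so 55(a − b) ≡ 0 (mod 92).
Since gcd(55, 92) = 1, 55 is invertible modulo 92, so a − b ≡ 0 (mod 92), i.e. a = b.
Hence ψ is injective.
We now compute 55⁻¹ mod 92 explicitly. Euclid's algorithm: 92 = 1·55 + 37, 55 = 1·37 + 18, 37 = 2·18 + 1; back-substituting gives 1 = 87·55 − 52·92, so 55⁻¹ ≡ 87 (mod 92).
Since ψ is injective, we find ψ⁻¹(75): we need 55x ≡ 75 − 62 ≡ 13 (mod 92). Using 55⁻¹ = 87: x ≡ 87·13 = 1131 = 12·92 + 27, so x = 27.
Check: ψ(27) = 55·27 + 62 = 1547 = 16·92 + 75 ≡ 75 (mod 92).

27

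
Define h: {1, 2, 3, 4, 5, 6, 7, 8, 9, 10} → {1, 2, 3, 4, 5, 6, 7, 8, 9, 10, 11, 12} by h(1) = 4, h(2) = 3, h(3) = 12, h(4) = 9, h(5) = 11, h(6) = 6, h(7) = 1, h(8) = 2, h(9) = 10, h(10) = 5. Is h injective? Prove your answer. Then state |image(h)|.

10

The values h(1), …, h(10) are 4, 3, 12, 9, 11, 6, 1, 2, 10, 5 — all distinct.
So h(u) = h(v) only when u = v, and h is injective.
The image of h is {1, 2, 3, 4, 5, 6, 9, 10, 11, 12}, which has 10 elements.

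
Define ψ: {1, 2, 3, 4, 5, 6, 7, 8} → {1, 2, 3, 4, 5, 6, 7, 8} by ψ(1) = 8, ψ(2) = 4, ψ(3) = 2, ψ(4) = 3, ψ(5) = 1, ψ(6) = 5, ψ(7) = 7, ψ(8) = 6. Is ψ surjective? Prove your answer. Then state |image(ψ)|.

Every element of the codomain has a preimage: 1 = ψ(5), 2 = ψ(3), 3 = ψ(4), 4 = ψ(2), 5 = ψ(6), 6 = ψ(8), 7 = ψ(7), 8 = ψ(1).
Therefore ψ is surjective.
The image of ψ is {1, 2, 3, 4, 5, 6, 7, 8}, which has 8 elements.

8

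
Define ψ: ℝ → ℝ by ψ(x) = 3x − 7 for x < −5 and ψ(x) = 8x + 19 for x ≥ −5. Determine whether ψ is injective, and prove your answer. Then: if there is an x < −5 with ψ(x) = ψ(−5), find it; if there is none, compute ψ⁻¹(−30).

Both pieces are strictly increasing (slopes 3 and 8), so each is injective on its own interval.
The left piece maps (−∞, −5) onto (−∞, −22); the right piece maps [−5, ∞) onto [−21, ∞).
These images are disjoint, so no value is attained by both pieces. Therefore ψ is injective.
Because the two images are disjoint, no x < −5 has ψ(x) = ψ(−5), so we compute ψ⁻¹(−30): −30 lies in (−∞, −22), so solve 3x − 7 = −30: x = (−30 + 7)/3 = −23/3.

-23/3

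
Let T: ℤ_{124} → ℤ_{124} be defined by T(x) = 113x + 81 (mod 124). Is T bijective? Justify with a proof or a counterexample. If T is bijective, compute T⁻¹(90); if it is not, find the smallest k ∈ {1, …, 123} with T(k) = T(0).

33

Recall: T is injective when T(x_1) = T(x_2) forces x_1 = x_2.
Suppose T(x_1) = T(x_2) in ℤ_{124}. Then 113x_1 + 81 ≡ 113x_2 + 81 (mod 124), hence 113(x_1 − x_2) ≡ 0 (mod 124).
Since gcd(113, 124) = 1, 113 is invertible modulo 124, thus x_1 − x_2 ≡ 0 (mod 124), i.e. x_1 = x_2.
We now compute 113⁻¹ mod 124 explicitly. Euclid's algorithm: 124 = 1·113 + 11, 113 = 10·11 + 3, 11 = 3·3 + 2, 3 = 1·2 + 1; back-substituting gives 1 = 45·113 − 41·124, so 113⁻¹ ≡ 45 (mod 124).
Then y ↦ 45(y − 81) is a two-sided inverse to T, so every y ∈ ℤ_{124} has a preimage.
Therefore T is bijective.
Since T is bijective, we compute T⁻¹(90): solve 113x + 81 ≡ 90 (mod 124), i.e. 113x ≡ 9 (mod 124).
Multiplying by 113⁻¹ = 45 gives x ≡ 45·9 = 405 = 3·124 + 33 ≡ 33 (mod 124).
Check: T(33) = 113·33 + 81 = 3810 = 30·124 + 90 ≡ 90 (mod 124).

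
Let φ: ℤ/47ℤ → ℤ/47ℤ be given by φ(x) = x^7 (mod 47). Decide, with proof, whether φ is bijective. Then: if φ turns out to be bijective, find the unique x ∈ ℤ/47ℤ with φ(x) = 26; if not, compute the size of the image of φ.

20

Since 47 is prime, the nonzero elements of ℤ/47ℤ form a cyclic group of order 46.
As gcd(7, 46) = 1, raising to the 7th power is a bijection on this group: if u^7 ≡ v^7 then (uv^{−1})^7 = 1, and the only element of order dividing gcd(7, 46) = 1 is 1, so u = v.
With φ(0) = 0 this makes φ injective on all of ℤ/47ℤ, hence bijective (finite equal-size domain and codomain). In particular φ is bijective.
Since φ is bijective, we find the preimage of 26. The inverse of x ↦ x^7 on (ℤ/47ℤ)^× is x ↦ x^33, because 7·33 = 231 = 5·46 + 1 ≡ 1 (mod 46) and x^{46} = 1 for x ≠ 0 (Fermat). So φ⁻¹(26) = 26^33 mod 47.
Repeated squaring mod 47: 26^1 ≡ 26, 26^2 ≡ 26² = 676 ≡ 18, 26^4 ≡ 18² = 324 ≡ 42, 26^8 ≡ 42² = 1764 ≡ 25, 26^16 ≡ 25² = 625 ≡ 14, 26^32 ≡ 14² = 196 ≡ 8. Since 33 = 32 + 1, 26^33 ≡ 8·26: 8·26 = 208 ≡ 20. So 26^33 ≡ 20 (mod 47).
Hence φ⁻¹(26) = 20.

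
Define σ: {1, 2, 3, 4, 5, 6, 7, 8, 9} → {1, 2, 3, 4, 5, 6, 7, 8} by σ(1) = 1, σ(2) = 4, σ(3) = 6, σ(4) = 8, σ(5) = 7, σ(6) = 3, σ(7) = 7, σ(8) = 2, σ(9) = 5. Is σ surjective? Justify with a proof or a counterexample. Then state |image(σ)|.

Every element of the codomain has a preimage: 1 = σ(1), 2 = σ(8), 3 = σ(6), 4 = σ(2), 5 = σ(9), 6 = σ(3), 7 = σ(5), 8 = σ(4).
Thus σ is surjective.
The image of σ is {1, 2, 3, 4, 5, 6, 7, 8}, which has 8 elements.

8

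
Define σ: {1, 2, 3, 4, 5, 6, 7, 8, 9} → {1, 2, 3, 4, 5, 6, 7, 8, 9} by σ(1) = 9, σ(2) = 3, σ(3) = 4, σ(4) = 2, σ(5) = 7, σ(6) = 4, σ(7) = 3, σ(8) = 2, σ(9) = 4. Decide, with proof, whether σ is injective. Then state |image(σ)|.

σ(3) = 4 = σ(6) with 3 ≠ 6, so σ is not injective.
The image of σ is {2, 3, 4, 7, 9}, which has 5 elements.

5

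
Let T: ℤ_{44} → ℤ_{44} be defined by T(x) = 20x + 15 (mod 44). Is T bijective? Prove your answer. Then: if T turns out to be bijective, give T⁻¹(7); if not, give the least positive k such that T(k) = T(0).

11

Recall that T is injective if T(a) = T(b) implies a = b.
We have gcd(20, 44) = 4 > 1. Taking a = 0 and b = 11: T(0) = 15 and T(11) = 20·11 + 15 = 235 ≡ 15 (mod 44).
So T(0) = T(11) while 0 ≠ 11, so T is not injective, hence not bijective.
Since T is not bijective, we find the least positive k with T(k) = T(0): this means 20k ≡ 0 (mod 44), i.e. 44 ∣ 20k. Since gcd(20, 44) = 4, dividing through by 4 this holds exactly when 11 ∣ 5k, and as gcd(5, 11) = 1, exactly when 11 ∣ k.
The smallest positive such k is 11.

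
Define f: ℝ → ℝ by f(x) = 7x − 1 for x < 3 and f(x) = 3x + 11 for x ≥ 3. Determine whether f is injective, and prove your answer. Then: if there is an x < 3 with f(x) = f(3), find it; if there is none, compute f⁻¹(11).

Both pieces are strictly increasing (slopes 7 and 3), so each is injective on its own interval.
The left piece maps (−∞, 3) onto (−∞, 20); the right piece maps [3, ∞) onto [20, ∞).
These images are disjoint, so no value is attained by both pieces. So f is injective.
Because the two images are disjoint, no x < 3 has f(x) = f(3), so we compute f⁻¹(11): 11 lies in (−∞, 20), so solve 7x − 1 = 11: x = (11 + 1)/7 = 12/7.

12/7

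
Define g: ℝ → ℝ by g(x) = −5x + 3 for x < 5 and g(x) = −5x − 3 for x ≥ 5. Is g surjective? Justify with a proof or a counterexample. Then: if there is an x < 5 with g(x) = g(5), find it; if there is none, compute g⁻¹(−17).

Both pieces are strictly decreasing (slopes −5 and −5), so each is injective on its own interval.
The left piece maps (−∞, 5) onto (−22, ∞); the right piece maps [5, ∞) onto (−∞, −28].
The union (−22, ∞) ∪ (−∞, −28] omits the interval between −22 and −28; in particular −22 has no preimage. So g is not surjective.
Because the two images are disjoint, no x < 5 has g(x) = g(5), so we compute g⁻¹(−17): −17 lies in (−22, ∞), so solve −5x + 3 = −17: x = (−17 − 3)/(−5) = 4.

4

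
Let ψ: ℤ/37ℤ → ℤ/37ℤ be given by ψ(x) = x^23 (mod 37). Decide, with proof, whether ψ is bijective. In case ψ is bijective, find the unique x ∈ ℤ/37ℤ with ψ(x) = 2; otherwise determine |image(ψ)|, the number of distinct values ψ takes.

Since 37 is prime, the nonzero elements of ℤ/37ℤ form a cyclic group of order 36.
As gcd(23, 36) = 1, raising to the 23rd power is a bijection on this group: if u^23 ≡ v^23 then (uv^{−1})^23 = 1, and the only element of order dividing gcd(23, 36) = 1 is 1, so u = v.
With ψ(0) = 0 this makes ψ injective on all of ℤ/37ℤ, hence bijective (finite equal-size domain and codomain). In particular ψ is bijective.
Since ψ is bijective, we find the preimage of 2. The inverse of x ↦ x^23 on (ℤ/37ℤ)^× is x ↦ x^11, because 23·11 = 253 = 7·36 + 1 ≡ 1 (mod 36) and x^{36} = 1 for x ≠ 0 (Fermat). So ψ⁻¹(2) = 2^11 mod 37.
Repeated squaring mod 37: 2^1 ≡ 2, 2^2 ≡ 2² = 4, 2^4 ≡ 4² = 16, 2^8 ≡ 16² = 256 ≡ 34. Since 11 = 8 + 2 + 1, 2^11 ≡ 34·4·2: 34·4 = 136 ≡ 25, then 25·2 = 50 ≡ 13. So 2^11 ≡ 13 (mod 37).
Hence ψ⁻¹(2) = 13.

13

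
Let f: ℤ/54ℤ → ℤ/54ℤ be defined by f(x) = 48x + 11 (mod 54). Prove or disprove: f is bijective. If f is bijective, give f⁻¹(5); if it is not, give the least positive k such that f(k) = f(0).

9

Recall that injectivity means: for all s, t in the domain, f(s) = f(t) implies s = t.
We have gcd(48, 54) = 6 > 1. Taking s = 0 and t = 9: f(0) = 11 and f(9) = 48·9 + 11 = 443 ≡ 11 (mod 54).
So f(0) = f(9) while 0 ≠ 9, therefore f is not injective, hence not bijective.
Since f is not bijective, we find the least positive k with f(k) = f(0): this means 48k ≡ 0 (mod 54), i.e. 54 ∣ 48k. Since gcd(48, 54) = 6, dividing through by 6 this holds exactly when 9 ∣ 8k, and as gcd(8, 9) = 1, exactly when 9 ∣ k.
The smallest positive such k is 9.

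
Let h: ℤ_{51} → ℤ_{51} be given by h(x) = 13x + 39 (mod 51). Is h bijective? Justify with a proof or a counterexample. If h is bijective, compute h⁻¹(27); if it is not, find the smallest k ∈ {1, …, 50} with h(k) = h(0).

3

Recall: h is injective when h(x_1) = h(x_2) forces x_1 = x_2.
If h(x_1) = h(x_2), then 13x_1 ≡ 13x_2 (mod 51). Because gcd(13, 51) = 1, we may cancel 13 to get x_1 ≡ x_2 (mod 51).
We now compute 13⁻¹ mod 51 explicitly. Euclid's algorithm: 51 = 3·13 + 12, 13 = 1·12 + 1; back-substituting gives 1 = 4·13 − 1·51, so 13⁻¹ ≡ 4 (mod 51).
Then y ↦ 4(y − 39) is a two-sided inverse to h, so every y ∈ ℤ_{51} has a preimage.
Hence h is bijective.
Since h is bijective, we compute h⁻¹(27): solve 13x + 39 ≡ 27 (mod 51), i.e. 13x ≡ 39 (mod 51).
Multiplying by 13⁻¹ = 4 gives x ≡ 4·39 = 156 = 3·51 + 3 ≡ 3 (mod 51).
Check: h(3) = 13·3 + 39 = 78 = 1·51 + 27 ≡ 27 (mod 51).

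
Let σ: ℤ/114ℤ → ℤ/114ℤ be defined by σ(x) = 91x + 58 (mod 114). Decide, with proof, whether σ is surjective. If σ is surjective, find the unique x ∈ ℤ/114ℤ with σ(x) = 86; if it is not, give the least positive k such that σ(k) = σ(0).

88

Since gcd(91, 114) = 1, 91 is invertible modulo 114. Euclid's algorithm: 114 = 1·91 + 23, 91 = 3·23 + 22, 23 = 1·22 + 1; back-substituting gives 1 = 109·91 − 87·114, so 91⁻¹ ≡ 109 (mod 114).
For any y ∈ ℤ/114ℤ, x = 109(y − 58) mod 114 satisfies σ(x) = 91·109(y − 58) + 58 ≡ y (since 91·109 ≡ 1 mod 114). So every y has a preimage.
Thus σ is surjective.
Since σ is surjective, we find σ⁻¹(86): we need 91x ≡ 86 − 58 ≡ 28 (mod 114). Using 91⁻¹ = 109: x ≡ 109·28 = 3052 = 26·114 + 88, so x = 88.
Check: σ(88) = 91·88 + 58 = 8066 = 70·114 + 86 ≡ 86 (mod 114).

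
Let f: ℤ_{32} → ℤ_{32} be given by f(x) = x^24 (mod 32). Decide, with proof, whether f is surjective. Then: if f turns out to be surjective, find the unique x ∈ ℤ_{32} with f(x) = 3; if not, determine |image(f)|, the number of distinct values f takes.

f(0) = 0^24 = 0.
f(2): Repeated squaring mod 32: 2^1 ≡ 2, 2^2 ≡ 2² = 4, 2^4 ≡ 4² = 16, 2^8 ≡ 16² = 256 ≡ 0, 2^16 ≡ 0² = 0. Since 24 = 16 + 8, 2^24 ≡ 0·0: 0·0 = 0. So 2^24 ≡ 0 (mod 32).
So f(0) = f(2) = 0 while 0 ≠ 2, thus f is not injective.
A non-injective map from the 32-element set ℤ_{32} to itself takes at most 31 distinct values, so it cannot be surjective. Thus f is not surjective.
Since f is not surjective, we determine |image(f)|. Computing x^24 mod 32 for each x (by repeated squaring, reducing mod 32 at every step), the values f(0), f(1), …, f(31) are: 0, 1, 0, 1, 0, 1, 0, 1, 0, 1, 0, 1, 0, 1, 0, 1, 0, 1, 0, 1, 0, 1, 0, 1, 0, 1, 0, 1, 0, 1, 0, 1.
The distinct values are {0, 1}; there are 2 of them.

2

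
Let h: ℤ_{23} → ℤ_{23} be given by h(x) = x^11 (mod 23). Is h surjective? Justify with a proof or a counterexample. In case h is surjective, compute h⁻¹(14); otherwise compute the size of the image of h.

h(1) = 1^11 = 1.
h(2): Repeated squaring mod 23: 2^1 ≡ 2, 2^2 ≡ 2² = 4, 2^4 ≡ 4² = 16, 2^8 ≡ 16² = 256 ≡ 3. Since 11 = 8 + 2 + 1, 2^11 ≡ 3·4·2: 3·4 = 12, then 12·2 = 24 ≡ 1. So 2^11 ≡ 1 (mod 23).
So h(1) = h(2) = 1 while 1 ≠ 2, so h is not injective.
A non-injective map from the 23-element set ℤ_{23} to itself takes at most 22 distinct values, so it cannot be surjective. Therefore h is not surjective.
Since h is not surjective, we determine |image(h)|. Computing x^11 mod 23 for each x (by repeated squaring, reducing mod 23 at every step), the values h(0), h(1), …, h(22) are: 0, 1, 1, 1, 1, 22, 1, 22, 1, 1, 22, 22, 1, 1, 22, 22, 1, 22, 1, 22, 22, 22, 22.
The distinct values are {0, 1, 22}; there are 3 of them.

3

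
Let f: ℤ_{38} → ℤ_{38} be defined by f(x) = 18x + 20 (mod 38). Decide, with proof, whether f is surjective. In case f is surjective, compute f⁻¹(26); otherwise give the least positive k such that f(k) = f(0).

Recall: f is surjective if every y in the codomain equals f(x) for some x in the domain.
Since gcd(18, 38) = 2, we have 18x ≡ 0 (mod 2) for all x, so f(x) ≡ 0 (mod 2).
But 1 ≢ 0 (mod 2), so 1 ∈ ℤ_{38} has no preimage. Therefore f is not surjective.
Since f is not surjective, we find the least positive k with f(k) = f(0): this means 18k ≡ 0 (mod 38), i.e. 38 ∣ 18k. Since gcd(18, 38) = 2, dividing through by 2 this holds exactly when 19 ∣ 9k, and as gcd(9, 19) = 1, exactly when 19 ∣ k.
The smallest positive such k is 19.

19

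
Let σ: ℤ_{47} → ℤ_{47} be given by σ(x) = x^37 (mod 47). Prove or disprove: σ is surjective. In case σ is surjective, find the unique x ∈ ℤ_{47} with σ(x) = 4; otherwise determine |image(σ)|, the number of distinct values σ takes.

37

Since 47 is prime, the nonzero elements of ℤ_{47} form a cyclic group of order 46.
As gcd(37, 46) = 1, raising to the 37th power is a bijection on this group: if x_1^37 ≡ x_2^37 then (x_1x_2^{−1})^37 = 1, and the only element of order dividing gcd(37, 46) = 1 is 1, so x_1 = x_2.
With σ(0) = 0 this makes σ injective on all of ℤ_{47}, hence bijective (finite equal-size domain and codomain). In particular σ is surjective.
Since σ is surjective, we find the preimage of 4. The inverse of x ↦ x^37 on (ℤ_{47})^× is x ↦ x^5, because 37·5 = 185 = 4·46 + 1 ≡ 1 (mod 46) and x^{46} = 1 for x ≠ 0 (Fermat). So σ⁻¹(4) = 4^5 mod 47.
Repeated squaring mod 47: 4^1 ≡ 4, 4^2 ≡ 4² = 16, 4^4 ≡ 16² = 256 ≡ 21. Since 5 = 4 + 1, 4^5 ≡ 21·4: 21·4 = 84 ≡ 37. So 4^5 ≡ 37 (mod 47).
Hence σ⁻¹(4) = 37.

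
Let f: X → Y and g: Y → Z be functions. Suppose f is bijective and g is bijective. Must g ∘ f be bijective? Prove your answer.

bijective

Injectivity: if g(f(s)) = g(f(t)) then f(s) = f(t) (g injective) so s = t (f injective).
Surjectivity: for c ∈ Z pick b with g(b) = c, then a with f(a) = b; then (g ∘ f)(a) = c.
Thus g ∘ f is bijective.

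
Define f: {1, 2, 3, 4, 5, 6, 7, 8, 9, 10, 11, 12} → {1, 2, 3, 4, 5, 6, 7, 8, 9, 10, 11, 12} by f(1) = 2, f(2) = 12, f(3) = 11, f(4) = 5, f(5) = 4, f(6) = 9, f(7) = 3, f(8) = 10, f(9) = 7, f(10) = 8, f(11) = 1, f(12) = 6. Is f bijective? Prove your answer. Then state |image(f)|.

12

The values 2, 12, 11, 5, 4, 9, 3, 10, 7, 8, 1, 6 are a permutation of {1, 2, 3, 4, 5, 6, 7, 8, 9, 10, 11, 12}: each element appears exactly once.
So f is injective and surjective, hence bijective.
The image of f is {1, 2, 3, 4, 5, 6, 7, 8, 9, 10, 11, 12}, which has 12 elements.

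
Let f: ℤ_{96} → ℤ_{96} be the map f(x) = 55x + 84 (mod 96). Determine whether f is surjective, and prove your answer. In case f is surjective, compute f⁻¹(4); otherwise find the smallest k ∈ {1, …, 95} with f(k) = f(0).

16

Recall that f is surjective if every y in the codomain equals f(x) for some x in the domain.
Since gcd(55, 96) = 1, 55 is invertible modulo 96. Euclid's algorithm: 96 = 1·55 + 41, 55 = 1·41 + 14, 41 = 2·14 + 13, 14 = 1·13 + 1; back-substituting gives 1 = 7·55 − 4·96, so 55⁻¹ ≡ 7 (mod 96).
Then y ↦ 7(y − 84) is a two-sided inverse to f, so every y ∈ ℤ_{96} has a preimage.
Therefore f is surjective.
Since f is surjective, we compute f⁻¹(4): solve 55x + 84 ≡ 4 (mod 96), i.e. 55x ≡ 16 (mod 96).
Multiplying by 55⁻¹ = 7 gives x ≡ 7·16 = 112 = 1·96 + 16 ≡ 16 (mod 96).
Check: f(16) = 55·16 + 84 = 964 = 10·96 + 4 ≡ 4 (mod 96).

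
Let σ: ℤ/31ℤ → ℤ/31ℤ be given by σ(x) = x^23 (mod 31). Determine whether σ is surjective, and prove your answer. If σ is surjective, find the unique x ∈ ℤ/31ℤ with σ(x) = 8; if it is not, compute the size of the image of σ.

2

Since 31 is prime, the nonzero elements of ℤ/31ℤ form a cyclic group of order 30.
As gcd(23, 30) = 1, raising to the 23rd power is a bijection on this group: if s^23 ≡ t^23 then (st^{−1})^23 = 1, and the only element of order dividing gcd(23, 30) = 1 is 1, so s = t.
With σ(0) = 0 this makes σ injective on all of ℤ/31ℤ, hence bijective (finite equal-size domain and codomain). In particular σ is surjective.
Since σ is surjective, we find the preimage of 8. The inverse of x ↦ x^23 on (ℤ/31ℤ)^× is x ↦ x^17, because 23·17 = 391 = 13·30 + 1 ≡ 1 (mod 30) and x^{30} = 1 for x ≠ 0 (Fermat). So σ⁻¹(8) = 8^17 mod 31.
Repeated squaring mod 31: 8^1 ≡ 8, 8^2 ≡ 8² = 64 ≡ 2, 8^4 ≡ 2² = 4, 8^8 ≡ 4² = 16, 8^16 ≡ 16² = 256 ≡ 8. Since 17 = 16 + 1, 8^17 ≡ 8·8: 8·8 = 64 ≡ 2. So 8^17 ≡ 2 (mod 31).
Hence σ⁻¹(8) = 2.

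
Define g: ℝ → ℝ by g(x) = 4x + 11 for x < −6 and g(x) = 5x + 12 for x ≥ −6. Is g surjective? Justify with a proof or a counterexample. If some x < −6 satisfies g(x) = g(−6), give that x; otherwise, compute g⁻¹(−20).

-29/4

Both pieces are strictly increasing (slopes 4 and 5), so each is injective on its own interval.
The left piece maps (−∞, −6) onto (−∞, −13); the right piece maps [−6, ∞) onto [−18, ∞).
The union (−∞, −13) ∪ [−18, ∞) covers ℝ, so g is surjective.
For the follow-up: the images overlap, so an x < −6 with g(x) = g(−6) exists. g(−6) = −18; solving 4x + 11 = −18 for x < −6 gives x = (−18 − 11)/4 = −29/4.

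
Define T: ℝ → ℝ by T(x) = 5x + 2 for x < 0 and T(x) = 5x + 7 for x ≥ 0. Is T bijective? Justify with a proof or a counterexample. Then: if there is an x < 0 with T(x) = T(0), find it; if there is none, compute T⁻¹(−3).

-1

Both pieces are strictly increasing (slopes 5 and 5), so each is injective on its own interval.
The left piece maps (−∞, 0) onto (−∞, 2); the right piece maps [0, ∞) onto [7, ∞).
The images leave a gap (2 has no preimage), so T is not surjective, hence not bijective.
Because the two images are disjoint, no x < 0 has T(x) = T(0), so we compute T⁻¹(−3): −3 lies in (−∞, 2), so solve 5x + 2 = −3: x = (−3 − 2)/5 = −1.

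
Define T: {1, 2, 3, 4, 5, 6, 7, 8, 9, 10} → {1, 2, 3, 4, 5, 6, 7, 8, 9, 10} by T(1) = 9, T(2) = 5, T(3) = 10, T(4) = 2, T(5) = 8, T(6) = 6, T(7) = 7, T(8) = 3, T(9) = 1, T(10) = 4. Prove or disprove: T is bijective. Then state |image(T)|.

The values 9, 5, 10, 2, 8, 6, 7, 3, 1, 4 are a permutation of {1, 2, 3, 4, 5, 6, 7, 8, 9, 10}: each element appears exactly once.
So T is injective and surjective, hence bijective.
The image of T is {1, 2, 3, 4, 5, 6, 7, 8, 9, 10}, which has 10 elements.

10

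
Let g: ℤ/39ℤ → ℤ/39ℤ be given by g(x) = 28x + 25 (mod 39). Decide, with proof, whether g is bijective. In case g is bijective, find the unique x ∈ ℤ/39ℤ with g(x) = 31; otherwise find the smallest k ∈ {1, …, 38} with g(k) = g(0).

If g(a) = g(b), then 28a ≡ 28b (mod 39). Because gcd(28, 39) = 1, we may cancel 28 to get a ≡ b (mod 39).
We now compute 28⁻¹ mod 39 explicitly. Euclid's algorithm: 39 = 1·28 + 11, 28 = 2·11 + 6, 11 = 1·6 + 5, 6 = 1·5 + 1; back-substituting gives 1 = 7·28 − 5·39, so 28⁻¹ ≡ 7 (mod 39).
For any y ∈ ℤ/39ℤ, x = 7(y − 25) mod 39 satisfies g(x) = 28·7(y − 25) + 25 ≡ y (since 28·7 ≡ 1 mod 39). So every y has a preimage.
So g is bijective.
Since g is bijective, we find g⁻¹(31): we need 28x ≡ 31 − 25 ≡ 6 (mod 39). Using 28⁻¹ = 7: x ≡ 7·6 = 42 = 1·39 + 3, so x = 3.
Check: g(3) = 28·3 + 25 = 109 = 2·39 + 31 ≡ 31 (mod 39).

3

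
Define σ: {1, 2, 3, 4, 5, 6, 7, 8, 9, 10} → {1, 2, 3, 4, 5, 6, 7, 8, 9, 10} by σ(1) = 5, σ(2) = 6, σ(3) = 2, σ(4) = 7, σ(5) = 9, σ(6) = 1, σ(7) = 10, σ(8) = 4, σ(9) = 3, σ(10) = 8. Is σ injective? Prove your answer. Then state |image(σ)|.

10

The values σ(1), …, σ(10) are 5, 6, 2, 7, 9, 1, 10, 4, 3, 8 — all distinct.
So σ(s) = σ(t) only when s = t, and σ is injective.
The image of σ is {1, 2, 3, 4, 5, 6, 7, 8, 9, 10}, which has 10 elements.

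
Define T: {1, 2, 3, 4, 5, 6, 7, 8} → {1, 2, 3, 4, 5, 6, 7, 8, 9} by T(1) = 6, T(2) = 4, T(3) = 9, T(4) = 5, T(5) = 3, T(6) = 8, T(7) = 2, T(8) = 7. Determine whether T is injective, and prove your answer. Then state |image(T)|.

The values T(1), …, T(8) are 6, 4, 9, 5, 3, 8, 2, 7 — all distinct.
So T(s) = T(t) only when s = t, and T is injective.
The image of T is {2, 3, 4, 5, 6, 7, 8, 9}, which has 8 elements.

8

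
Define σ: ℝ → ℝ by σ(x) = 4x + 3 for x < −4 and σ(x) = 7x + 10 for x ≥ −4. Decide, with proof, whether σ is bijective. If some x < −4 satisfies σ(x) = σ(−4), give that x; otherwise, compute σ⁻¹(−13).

Both pieces are strictly increasing (slopes 4 and 7), so each is injective on its own interval.
The left piece maps (−∞, −4) onto (−∞, −13); the right piece maps [−4, ∞) onto [−18, ∞).
These images overlap. In particular σ(−4) = −18 (right piece), and solving 4x + 3 = −18 on the left piece gives x = −21/4 < −4.
So σ(−21/4) = σ(−4) with −21/4 ≠ −4, and σ is not injective, hence not bijective. This x = −21/4 is the requested value below −4.

-21/4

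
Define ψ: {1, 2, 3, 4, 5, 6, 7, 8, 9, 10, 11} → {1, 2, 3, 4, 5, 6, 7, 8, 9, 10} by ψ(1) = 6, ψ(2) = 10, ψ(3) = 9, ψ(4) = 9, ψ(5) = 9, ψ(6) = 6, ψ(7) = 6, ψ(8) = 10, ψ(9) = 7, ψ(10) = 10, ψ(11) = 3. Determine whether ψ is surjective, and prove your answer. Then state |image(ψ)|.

5

No element maps to 1, so ψ is not surjective.
The image of ψ is {3, 6, 7, 9, 10}, which has 5 elements.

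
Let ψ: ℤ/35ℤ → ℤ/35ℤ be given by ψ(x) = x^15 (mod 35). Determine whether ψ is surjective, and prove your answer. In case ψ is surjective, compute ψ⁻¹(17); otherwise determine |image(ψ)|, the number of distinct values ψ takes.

ψ(4): Repeated squaring mod 35: 4^1 ≡ 4, 4^2 ≡ 4² = 16, 4^4 ≡ 16² = 256 ≡ 11, 4^8 ≡ 11² = 121 ≡ 16. Since 15 = 8 + 4 + 2 + 1, 4^15 ≡ 16·11·16·4: 16·11 = 176 ≡ 1, then 1·16 = 16, then 16·4 = 64 ≡ 29. So 4^15 ≡ 29 (mod 35).
ψ(9): Repeated squaring mod 35: 9^1 ≡ 9, 9^2 ≡ 9² = 81 ≡ 11, 9^4 ≡ 11² = 121 ≡ 16, 9^8 ≡ 16² = 256 ≡ 11. Since 15 = 8 + 4 + 2 + 1, 9^15 ≡ 11·16·11·9: 11·16 = 176 ≡ 1, then 1·11 = 11, then 11·9 = 99 ≡ 29. So 9^15 ≡ 29 (mod 35).
So ψ(4) = ψ(9) = 29 while 4 ≠ 9, therefore ψ is not injective.
A non-injective map from the 35-element set ℤ/35ℤ to itself takes at most 34 distinct values, so it cannot be surjective. Therefore ψ is not surjective.
Since ψ is not surjective, we determine |image(ψ)|. Computing x^15 mod 35 for each x (by repeated squaring, reducing mod 35 at every step), the values ψ(0), ψ(1), …, ψ(34) are: 0, 1, 8, 27, 29, 20, 6, 28, 22, 29, 20, 1, 13, 27, 14, 15, 1, 13, 22, 34, 20, 21, 8, 22, 34, 15, 6, 13, 7, 29, 15, 6, 8, 27, 34.
The distinct values are {0, 1, 6, 7, 8, 13, 14, 15, 20, 21, 22, 27, 28, 29, 34}; there are 15 of them.

15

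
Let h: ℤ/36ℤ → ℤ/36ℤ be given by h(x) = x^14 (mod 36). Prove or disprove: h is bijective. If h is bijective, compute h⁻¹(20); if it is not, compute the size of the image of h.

8

h(0) = 0^14 = 0.
h(6): Repeated squaring mod 36: 6^1 ≡ 6, 6^2 ≡ 6² = 36 ≡ 0, 6^4 ≡ 0² = 0, 6^8 ≡ 0² = 0. Since 14 = 8 + 4 + 2, 6^14 ≡ 0·0·0: 0·0 = 0, then 0·0 = 0. So 6^14 ≡ 0 (mod 36).
So h(0) = h(6) = 0 while 0 ≠ 6, hence h is not injective, hence not bijective.
Since h is not bijective, we determine |image(h)|. Computing x^14 mod 36 for each x (by repeated squaring, reducing mod 36 at every step), the values h(0), h(1), …, h(35) are: 0, 1, 4, 9, 16, 25, 0, 13, 28, 9, 28, 13, 0, 25, 16, 9, 4, 1, 0, 1, 4, 9, 16, 25, 0, 13, 28, 9, 28, 13, 0, 25, 16, 9, 4, 1.
The distinct values are {0, 1, 4, 9, 13, 16, 25, 28}; there are 8 of them.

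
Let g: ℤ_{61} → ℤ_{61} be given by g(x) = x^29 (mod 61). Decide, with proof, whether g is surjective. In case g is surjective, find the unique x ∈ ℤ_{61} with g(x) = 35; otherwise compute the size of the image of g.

54

Since 61 is prime, the nonzero elements of ℤ_{61} form a cyclic group of order 60.
As gcd(29, 60) = 1, raising to the 29th power is a bijection on this group: if a^29 ≡ b^29 then (ab^{−1})^29 = 1, and the only element of order dividing gcd(29, 60) = 1 is 1, so a = b.
With g(0) = 0 this makes g injective on all of ℤ_{61}, hence bijective (finite equal-size domain and codomain). In particular g is surjective.
Since g is surjective, we find the preimage of 35. The inverse of x ↦ x^29 on (ℤ_{61})^× is x ↦ x^29, because 29·29 = 841 = 14·60 + 1 ≡ 1 (mod 60) and x^{60} = 1 for x ≠ 0 (Fermat). So g⁻¹(35) = 35^29 mod 61.
Repeated squaring mod 61: 35^1 ≡ 35, 35^2 ≡ 35² = 1225 ≡ 5, 35^4 ≡ 5² = 25, 35^8 ≡ 25² = 625 ≡ 15, 35^16 ≡ 15² = 225 ≡ 42. Since 29 = 16 + 8 + 4 + 1, 35^29 ≡ 42·15·25·35: 42·15 = 630 ≡ 20, then 20·25 = 500 ≡ 12, then 12·35 = 420 ≡ 54. So 35^29 ≡ 54 (mod 61).
Hence g⁻¹(35) = 54.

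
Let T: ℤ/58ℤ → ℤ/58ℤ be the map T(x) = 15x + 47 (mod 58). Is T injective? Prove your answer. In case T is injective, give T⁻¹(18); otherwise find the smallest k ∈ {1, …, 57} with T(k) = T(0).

Suppose T(a) = T(b) in ℤ/58ℤ. Then 15a + 47 ≡ 15b + 47 (mod 58), thus 15(a − b) ≡ 0 (mod 58).
Since gcd(15, 58) = 1, 15 is invertible modulo 58, thus a − b ≡ 0 (mod 58), i.e. a = b.
Hence T is injective.
We now compute 15⁻¹ mod 58 explicitly. Euclid's algorithm: 58 = 3·15 + 13, 15 = 1·13 + 2, 13 = 6·2 + 1; back-substituting gives 1 = 31·15 − 8·58, so 15⁻¹ ≡ 31 (mod 58).
Since T is injective, we compute T⁻¹(18): solve 15x + 47 ≡ 18 (mod 58), i.e. 15x ≡ 29 (mod 58).
Multiplying by 15⁻¹ = 31 gives x ≡ 31·29 = 899 = 15·58 + 29 ≡ 29 (mod 58).
Check: T(29) = 15·29 + 47 = 482 = 8·58 + 18 ≡ 18 (mod 58).

29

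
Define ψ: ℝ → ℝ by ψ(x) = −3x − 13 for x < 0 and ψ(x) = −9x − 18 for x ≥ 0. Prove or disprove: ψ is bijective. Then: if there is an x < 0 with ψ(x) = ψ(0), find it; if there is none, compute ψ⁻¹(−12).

-1/3

Both pieces are strictly decreasing (slopes −3 and −9), so each is injective on its own interval.
The left piece maps (−∞, 0) onto (−13, ∞); the right piece maps [0, ∞) onto (−∞, −18].
The images leave a gap (−13 has no preimage), so ψ is not surjective, hence not bijective.
Because the two images are disjoint, no x < 0 has ψ(x) = ψ(0), so we compute ψ⁻¹(−12): −12 lies in (−13, ∞), so solve −3x − 13 = −12: x = (−12 + 13)/(−3) = −1/3.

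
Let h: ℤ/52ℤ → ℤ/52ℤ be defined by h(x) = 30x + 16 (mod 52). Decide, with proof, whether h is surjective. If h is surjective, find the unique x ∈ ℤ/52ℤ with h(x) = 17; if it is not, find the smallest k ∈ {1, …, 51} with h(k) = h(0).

26

Recall: surjectivity means every element of the codomain has a preimage under h.
Since gcd(30, 52) = 2, we have 30x ≡ 0 (mod 2) for all x, so h(x) ≡ 0 (mod 2).
But 1 ≢ 0 (mod 2), so 1 ∈ ℤ/52ℤ has no preimage. Therefore h is not surjective.
Since h is not surjective, we find the least positive k with h(k) = h(0): this means 30k ≡ 0 (mod 52), i.e. 52 ∣ 30k. Since gcd(30, 52) = 2, dividing through by 2 this holds exactly when 26 ∣ 15k, and as gcd(15, 26) = 1, exactly when 26 ∣ k.
The smallest positive such k is 26.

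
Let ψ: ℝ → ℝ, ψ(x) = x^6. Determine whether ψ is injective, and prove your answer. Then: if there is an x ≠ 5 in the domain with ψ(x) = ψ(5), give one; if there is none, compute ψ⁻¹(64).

-5

ψ(5) = 15625 = (−5)^6 = ψ(−5) (since 6 is even), with 5 ≠ −5. So ψ is not injective.
For the follow-up, such an x exists: taking x = −5 ∈ ℝ gives ψ(−5) = 15625 = ψ(5) with −5 ≠ 5.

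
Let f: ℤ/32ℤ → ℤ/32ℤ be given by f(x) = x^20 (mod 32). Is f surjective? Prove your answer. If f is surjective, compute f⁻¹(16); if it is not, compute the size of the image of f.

f(0) = 0^20 = 0.
f(2): Repeated squaring mod 32: 2^1 ≡ 2, 2^2 ≡ 2² = 4, 2^4 ≡ 4² = 16, 2^8 ≡ 16² = 256 ≡ 0, 2^16 ≡ 0² = 0. Since 20 = 16 + 4, 2^20 ≡ 0·16: 0·16 = 0. So 2^20 ≡ 0 (mod 32).
So f(0) = f(2) = 0 while 0 ≠ 2, therefore f is not injective.
A non-injective map from the 32-element set ℤ/32ℤ to itself takes at most 31 distinct values, so it cannot be surjective. Therefore f is not surjective.
Since f is not surjective, we determine |image(f)|. Computing x^20 mod 32 for each x (by repeated squaring, reducing mod 32 at every step), the values f(0), f(1), …, f(31) are: 0, 1, 0, 17, 0, 17, 0, 1, 0, 1, 0, 17, 0, 17, 0, 1, 0, 1, 0, 17, 0, 17, 0, 1, 0, 1, 0, 17, 0, 17, 0, 1.
The distinct values are {0, 1, 17}; there are 3 of them.

3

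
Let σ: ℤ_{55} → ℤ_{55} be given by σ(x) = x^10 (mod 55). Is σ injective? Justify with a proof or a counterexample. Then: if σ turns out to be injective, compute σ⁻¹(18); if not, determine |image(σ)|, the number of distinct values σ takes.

σ(2): Repeated squaring mod 55: 2^1 ≡ 2, 2^2 ≡ 2² = 4, 2^4 ≡ 4² = 16, 2^8 ≡ 16² = 256 ≡ 36. Since 10 = 8 + 2, 2^10 ≡ 36·4: 36·4 = 144 ≡ 34. So 2^10 ≡ 34 (mod 55).
σ(3): Repeated squaring mod 55: 3^1 ≡ 3, 3^2 ≡ 3² = 9, 3^4 ≡ 9² = 81 ≡ 26, 3^8 ≡ 26² = 676 ≡ 16. Since 10 = 8 + 2, 3^10 ≡ 16·9: 16·9 = 144 ≡ 34. So 3^10 ≡ 34 (mod 55).
So σ(2) = σ(3) = 34 while 2 ≠ 3, thus σ is not injective.
Since σ is not injective, we determine |image(σ)|. Computing x^10 mod 55 for each x (by repeated squaring, reducing mod 55 at every step), the values σ(0), σ(1), …, σ(54) are: 0, 1, 34, 34, 1, 45, 1, 34, 34, 1, 45, 11, 34, 34, 1, 45, 1, 34, 34, 1, 45, 1, 44, 34, 1, 45, 1, 34, 34, 1, 45, 1, 34, 44, 1, 45, 1, 34, 34, 1, 45, 1, 34, 34, 11, 45, 1, 34, 34, 1, 45, 1, 34, 34, 1.
The distinct values are {0, 1, 11, 34, 44, 45}; there are 6 of them.

6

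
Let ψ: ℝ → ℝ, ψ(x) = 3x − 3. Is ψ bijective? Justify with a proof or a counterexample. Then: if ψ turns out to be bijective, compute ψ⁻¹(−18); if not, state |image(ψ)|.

By definition, ψ is injective if ψ(x_1) = ψ(x_2) implies x_1 = x_2.
Suppose ψ(x_1) = ψ(x_2). Then 3x_1 − 3 = 3x_2 − 3, hence 3x_1 = 3x_2, thus x_1 = x_2.
For any y ∈ ℝ, x = (y + 3)/3 satisfies ψ(x) = y.
Therefore ψ is bijective.
Since ψ is bijective, we compute ψ⁻¹(−18) = (−18 + 3)/3 = −5.

-5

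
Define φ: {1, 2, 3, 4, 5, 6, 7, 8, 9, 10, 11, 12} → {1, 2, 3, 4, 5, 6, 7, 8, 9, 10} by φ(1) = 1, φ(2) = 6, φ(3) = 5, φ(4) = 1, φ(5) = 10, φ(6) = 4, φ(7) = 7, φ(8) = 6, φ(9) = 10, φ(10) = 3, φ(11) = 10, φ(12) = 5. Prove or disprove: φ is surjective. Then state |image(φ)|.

7

No element maps to 2, so φ is not surjective.
The image of φ is {1, 3, 4, 5, 6, 7, 10}, which has 7 elements.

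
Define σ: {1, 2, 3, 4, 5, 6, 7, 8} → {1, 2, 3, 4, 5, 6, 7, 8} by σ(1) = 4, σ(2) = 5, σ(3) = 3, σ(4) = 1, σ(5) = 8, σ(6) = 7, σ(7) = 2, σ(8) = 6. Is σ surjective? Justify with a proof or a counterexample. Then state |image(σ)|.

Every element of the codomain has a preimage: 1 = σ(4), 2 = σ(7), 3 = σ(3), 4 = σ(1), 5 = σ(2), 6 = σ(8), 7 = σ(6), 8 = σ(5).
Thus σ is surjective.
The image of σ is {1, 2, 3, 4, 5, 6, 7, 8}, which has 8 elements.

8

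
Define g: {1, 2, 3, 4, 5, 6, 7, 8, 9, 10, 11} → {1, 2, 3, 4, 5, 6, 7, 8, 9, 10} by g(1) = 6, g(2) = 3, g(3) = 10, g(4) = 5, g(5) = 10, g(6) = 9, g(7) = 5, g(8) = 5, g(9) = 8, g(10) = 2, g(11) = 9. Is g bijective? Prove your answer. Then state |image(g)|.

g(3) = 10 = g(5) with 3 ≠ 5, so g is not injective, hence not bijective.
The image of g is {2, 3, 5, 6, 8, 9, 10}, which has 7 elements.

7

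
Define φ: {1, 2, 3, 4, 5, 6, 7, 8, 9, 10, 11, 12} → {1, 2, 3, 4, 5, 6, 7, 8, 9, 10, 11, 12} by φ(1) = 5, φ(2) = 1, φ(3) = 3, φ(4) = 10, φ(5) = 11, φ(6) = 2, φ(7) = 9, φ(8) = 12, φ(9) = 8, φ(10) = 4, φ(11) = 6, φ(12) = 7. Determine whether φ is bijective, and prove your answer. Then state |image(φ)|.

The values 5, 1, 3, 10, 11, 2, 9, 12, 8, 4, 6, 7 are a permutation of {1, 2, 3, 4, 5, 6, 7, 8, 9, 10, 11, 12}: each element appears exactly once.
So φ is injective and surjective, hence bijective.
The image of φ is {1, 2, 3, 4, 5, 6, 7, 8, 9, 10, 11, 12}, which has 12 elements.

12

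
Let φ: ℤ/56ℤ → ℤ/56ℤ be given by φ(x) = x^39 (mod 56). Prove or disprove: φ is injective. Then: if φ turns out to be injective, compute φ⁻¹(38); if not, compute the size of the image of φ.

φ(2): Repeated squaring mod 56: 2^1 ≡ 2, 2^2 ≡ 2² = 4, 2^4 ≡ 4² = 16, 2^8 ≡ 16² = 256 ≡ 32, 2^16 ≡ 32² = 1024 ≡ 16, 2^32 ≡ 16² = 256 ≡ 32. Since 39 = 32 + 4 + 2 + 1, 2^39 ≡ 32·16·4·2: 32·16 = 512 ≡ 8, then 8·4 = 32, then 32·2 = 64 ≡ 8. So 2^39 ≡ 8 (mod 56).
φ(4): Repeated squaring mod 56: 4^1 ≡ 4, 4^2 ≡ 4² = 16, 4^4 ≡ 16² = 256 ≡ 32, 4^8 ≡ 32² = 1024 ≡ 16, 4^16 ≡ 16² = 256 ≡ 32, 4^32 ≡ 32² = 1024 ≡ 16. Since 39 = 32 + 4 + 2 + 1, 4^39 ≡ 16·32·16·4: 16·32 = 512 ≡ 8, then 8·16 = 128 ≡ 16, then 16·4 = 64 ≡ 8. So 4^39 ≡ 8 (mod 56).
So φ(2) = φ(4) = 8 while 2 ≠ 4, therefore φ is not injective.
Since φ is not injective, we determine |image(φ)|. Computing x^39 mod 56 for each x (by repeated squaring, reducing mod 56 at every step), the values φ(0), φ(1), …, φ(55) are: 0, 1, 8, 27, 8, 13, 48, 7, 8, 1, 48, 43, 48, 13, 0, 15, 8, 41, 8, 27, 48, 21, 8, 15, 48, 1, 48, 27, 0, 29, 8, 55, 8, 41, 48, 35, 8, 29, 48, 15, 48, 41, 0, 43, 8, 13, 8, 55, 48, 49, 8, 43, 48, 29, 48, 55.
The distinct values are {0, 1, 7, 8, 13, 15, 21, 27, 29, 35, 41, 43, 48, 49, 55}; there are 15 of them.

15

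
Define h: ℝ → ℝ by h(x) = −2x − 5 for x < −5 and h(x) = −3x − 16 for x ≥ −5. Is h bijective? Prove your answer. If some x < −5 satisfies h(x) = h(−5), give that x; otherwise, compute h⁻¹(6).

Both pieces are strictly decreasing (slopes −2 and −3), so each is injective on its own interval.
The left piece maps (−∞, −5) onto (5, ∞); the right piece maps [−5, ∞) onto (−∞, −1].
The images leave a gap (5 has no preimage), so h is not surjective, hence not bijective.
Because the two images are disjoint, no x < −5 has h(x) = h(−5), so we compute h⁻¹(6): 6 lies in (5, ∞), so solve −2x − 5 = 6: x = (6 + 5)/(−2) = −11/2.

-11/2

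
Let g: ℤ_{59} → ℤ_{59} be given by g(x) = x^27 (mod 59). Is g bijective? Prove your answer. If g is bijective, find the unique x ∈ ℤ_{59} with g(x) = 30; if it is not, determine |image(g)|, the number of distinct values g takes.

Since 59 is prime, the nonzero elements of ℤ_{59} form a cyclic group of order 58.
As gcd(27, 58) = 1, raising to the 27th power is a bijection on this group: if x_1^27 ≡ x_2^27 then (x_1x_2^{−1})^27 = 1, and the only element of order dividing gcd(27, 58) = 1 is 1, so x_1 = x_2.
With g(0) = 0 this makes g injective on all of ℤ_{59}, hence bijective (finite equal-size domain and codomain). In particular g is bijective.
Since g is bijective, we find the preimage of 30. The inverse of x ↦ x^27 on (ℤ_{59})^× is x ↦ x^43, because 27·43 = 1161 = 20·58 + 1 ≡ 1 (mod 58) and x^{58} = 1 for x ≠ 0 (Fermat). So g⁻¹(30) = 30^43 mod 59.
Repeated squaring mod 59: 30^1 ≡ 30, 30^2 ≡ 30² = 900 ≡ 15, 30^4 ≡ 15² = 225 ≡ 48, 30^8 ≡ 48² = 2304 ≡ 3, 30^16 ≡ 3² = 9, 30^32 ≡ 9² = 81 ≡ 22. Since 43 = 32 + 8 + 2 + 1, 30^43 ≡ 22·3·15·30: 22·3 = 66 ≡ 7, then 7·15 = 105 ≡ 46, then 46·30 = 1380 ≡ 23. So 30^43 ≡ 23 (mod 59).
Hence g⁻¹(30) = 23.

23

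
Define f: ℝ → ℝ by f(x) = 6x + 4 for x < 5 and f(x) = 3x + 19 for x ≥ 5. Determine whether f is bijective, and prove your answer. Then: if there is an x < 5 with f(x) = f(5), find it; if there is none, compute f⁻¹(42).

23/3

Both pieces are strictly increasing (slopes 6 and 3), so each is injective on its own interval.
The left piece maps (−∞, 5) onto (−∞, 34); the right piece maps [5, ∞) onto [34, ∞).
Since 34 = 34, the images partition ℝ: f is injective and surjective, hence bijective.
Because the two images are disjoint, no x < 5 has f(x) = f(5), so we compute f⁻¹(42): 42 lies in [34, ∞), so solve 3x + 19 = 42: x = (42 − 19)/3 = 23/3.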